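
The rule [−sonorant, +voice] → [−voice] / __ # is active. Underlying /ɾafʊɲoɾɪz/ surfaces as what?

[ɾafʊɲoɾɪs]

Only the final segment /z/ is both word-final and matches the structural description. It is a voiced alveolar fricative, so [−sonorant, +voice] holds; changing it to [−voice] with all other features held fixed yields /s/ (voiceless alveolar fricative). No other segment meets both the structural description and the environment, so the output is [ɾafʊɲoɾɪs].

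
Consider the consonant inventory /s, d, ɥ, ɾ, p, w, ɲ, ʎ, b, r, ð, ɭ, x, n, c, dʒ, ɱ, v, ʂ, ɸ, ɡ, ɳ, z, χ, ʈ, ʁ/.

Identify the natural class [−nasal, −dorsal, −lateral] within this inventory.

s, d, ɾ, p, b, r, ð, dʒ, v, ʂ, ɸ, z, ʈ

Checking each segment against [−nasal], [−dorsal], [−lateral]: /s/ (voiceless alveolar fricative), /d/ (voiced alveolar stop), /ɾ/ (alveolar tap), /p/ (voiceless bilabial stop), /b/ (voiced bilabial stop), /r/ (alveolar trill), among others, satisfy every feature; every other segment in the inventory fails at least one.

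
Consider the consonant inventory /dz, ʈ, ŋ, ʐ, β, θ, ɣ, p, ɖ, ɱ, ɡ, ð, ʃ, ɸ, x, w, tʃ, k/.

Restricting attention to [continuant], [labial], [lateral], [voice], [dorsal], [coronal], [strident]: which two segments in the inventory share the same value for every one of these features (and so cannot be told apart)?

ŋ, ɡ

Both /ŋ/ and /ɡ/ are [−continuant], [−labial], [−lateral], [+voice], [+dorsal], [−coronal], [−strident]. Since the list omits [sonorant] and [nasal] — which do distinguish the velar nasal from the voiced velar stop — this pair collapses; all other pairs remain distinct.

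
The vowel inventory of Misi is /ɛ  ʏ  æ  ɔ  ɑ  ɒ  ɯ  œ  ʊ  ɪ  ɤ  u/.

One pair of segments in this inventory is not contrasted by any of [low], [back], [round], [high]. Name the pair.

u, ʊ

Both /u/ and /ʊ/ are [−low], [+back], [+round], [+high]. Since the list omits [tense] — which does distinguish the high back rounded tense vowel from the high back rounded lax vowel — this pair collapses; all other pairs remain distinct.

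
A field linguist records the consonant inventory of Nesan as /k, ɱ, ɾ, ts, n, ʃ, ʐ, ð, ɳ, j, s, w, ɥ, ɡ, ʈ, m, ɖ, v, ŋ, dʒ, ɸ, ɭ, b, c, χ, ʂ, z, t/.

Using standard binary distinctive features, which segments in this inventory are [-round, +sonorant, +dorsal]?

Checking each segment against [-round], [+sonorant], [+dorsal]: /j/ (palatal glide), /ŋ/ (velar nasal) satisfy every feature; every other segment in the inventory fails at least one.

j, ŋ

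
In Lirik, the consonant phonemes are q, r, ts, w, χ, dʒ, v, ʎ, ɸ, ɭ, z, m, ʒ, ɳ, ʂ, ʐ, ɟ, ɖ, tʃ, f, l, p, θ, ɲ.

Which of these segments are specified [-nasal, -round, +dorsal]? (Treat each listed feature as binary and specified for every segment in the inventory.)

q, χ, ʎ, ɟ

Among the inventory, the [-nasal] segments are /q, r, ts, w, χ, dʒ, v, ʎ, ɸ, ɭ, z, ʒ, ʂ, ʐ, ɟ, ɖ, tʃ, f, l, p, θ/.
Within that set, [-round] gives /q, r, ts, χ, dʒ, v, ʎ, ɸ, ɭ, z, ʒ, ʂ, ʐ, ɟ, ɖ, tʃ, f, l, p, θ/.
Then [+dorsal] leaves /q, χ, ʎ, ɟ/.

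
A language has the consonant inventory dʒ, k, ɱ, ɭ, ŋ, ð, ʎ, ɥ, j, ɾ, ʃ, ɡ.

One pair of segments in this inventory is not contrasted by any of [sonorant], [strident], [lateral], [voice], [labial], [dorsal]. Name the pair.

ŋ, j

Both /ŋ/ and /j/ are [+sonorant], [-strident], [-lateral], [+voice], [-labial], [+dorsal]. Since the list omits [nasal], [continuant] and [back] — which do distinguish the velar nasal from the palatal glide — this pair collapses; all other pairs remain distinct.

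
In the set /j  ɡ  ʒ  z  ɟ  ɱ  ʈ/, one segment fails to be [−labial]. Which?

/ʈ, j, ʒ, ɟ, z, ɡ/ are all [−labial]; /ɱ/ (labiodental nasal) is [+labial].

ɱ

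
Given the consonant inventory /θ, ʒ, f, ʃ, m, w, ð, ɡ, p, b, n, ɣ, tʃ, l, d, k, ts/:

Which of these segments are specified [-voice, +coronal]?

θ, ʃ, tʃ, ts

Eliminate segments failing any feature: /ʒ, m, w, ð, ɡ, b, n, ɣ, l, d/ are [+voice]; /f, p, k/ are [-coronal]. The remaining /θ, ʃ, tʃ, ts/ satisfy [-voice], [+coronal].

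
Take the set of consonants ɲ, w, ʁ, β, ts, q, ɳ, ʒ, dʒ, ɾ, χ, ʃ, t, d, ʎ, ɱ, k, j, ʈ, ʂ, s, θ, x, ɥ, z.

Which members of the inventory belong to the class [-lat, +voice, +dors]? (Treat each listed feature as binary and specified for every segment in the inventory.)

Eliminate segments failing any feature: /β, ɳ, ʒ, dʒ, ɾ, d, ɱ, z/ are [-dorsal]; /ts, q, χ, ʃ, t, k, ʈ, ʂ, s, θ, x/ are [-voice]; /ʎ/ is [+lateral]. The remaining /ɲ, w, ʁ, j, ɥ/ satisfy [-lateral], [+voice], [+dorsal].

ɲ, w, ʁ, j, ɥ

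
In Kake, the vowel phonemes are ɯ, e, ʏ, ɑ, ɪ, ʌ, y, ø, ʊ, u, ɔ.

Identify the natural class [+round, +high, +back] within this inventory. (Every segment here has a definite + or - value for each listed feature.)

ʊ, u

The [+round] segments are /ʏ, y, ø, ʊ, u, ɔ/.
Within that set, [+high] gives /ʏ, y, ʊ, u/.
Of those, [+back] leaves /ʊ, u/.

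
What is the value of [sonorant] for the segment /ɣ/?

[−sonorant]

/ɣ/ is the voiced velar fricative, hence [−sonorant].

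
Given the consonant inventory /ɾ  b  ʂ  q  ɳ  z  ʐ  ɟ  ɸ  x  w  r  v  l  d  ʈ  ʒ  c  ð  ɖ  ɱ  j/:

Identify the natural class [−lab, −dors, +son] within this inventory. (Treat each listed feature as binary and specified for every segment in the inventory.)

ɾ, ɳ, r, l

Among the inventory, the [−labial] segments are /ɾ, ʂ, q, ɳ, z, ʐ, ɟ, x, r, l, d, ʈ, ʒ, c, ð, ɖ, j/.
Of those, [−dorsal] gives /ɾ, ʂ, ɳ, z, ʐ, r, l, d, ʈ, ʒ, ð, ɖ/.
Intersecting with [+sonorant] leaves /ɾ, ɳ, r, l/.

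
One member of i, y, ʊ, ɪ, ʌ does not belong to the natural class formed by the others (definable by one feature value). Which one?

ʌ

/y, i, ɪ, ʊ/ are all [+high], but /ʌ/ (mid back unrounded lax vowel) is [-high]. No other single segment can be removed to leave a set sharing one feature value that the removed segment lacks, so /ʌ/ is the odd one out.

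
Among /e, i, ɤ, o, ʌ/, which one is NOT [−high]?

i

/e, ɤ, o, ʌ/ are all [−high]; /i/ (high front unrounded tense vowel) is [+high].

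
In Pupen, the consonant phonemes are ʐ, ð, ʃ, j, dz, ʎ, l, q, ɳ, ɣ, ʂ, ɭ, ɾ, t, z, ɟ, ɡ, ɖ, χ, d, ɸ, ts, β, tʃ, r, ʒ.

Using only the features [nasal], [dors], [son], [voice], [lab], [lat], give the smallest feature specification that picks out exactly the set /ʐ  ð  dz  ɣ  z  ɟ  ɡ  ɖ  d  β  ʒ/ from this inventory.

[−son, +voice]

Every target segment is [−sonorant], [+voice]; each remaining inventory member fails at least one of these. Each conjunct is needed — [+voice] alone would also admit /j, ʎ, l, ɳ, …/; [−sonorant] alone would also admit /ʃ, q, ʂ, t, …/ — and no other single listed feature has exactly this extension, so two is the minimum.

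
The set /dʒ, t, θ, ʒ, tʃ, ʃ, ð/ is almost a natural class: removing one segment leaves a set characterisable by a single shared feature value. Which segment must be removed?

t

/tʃ, dʒ, ð, θ, ʒ, ʃ/ are all [+distributed], but /t/ (voiceless alveolar stop) is [-distributed]. No other single segment can be removed to leave a set sharing one feature value that the removed segment lacks, so /t/ is the odd one out.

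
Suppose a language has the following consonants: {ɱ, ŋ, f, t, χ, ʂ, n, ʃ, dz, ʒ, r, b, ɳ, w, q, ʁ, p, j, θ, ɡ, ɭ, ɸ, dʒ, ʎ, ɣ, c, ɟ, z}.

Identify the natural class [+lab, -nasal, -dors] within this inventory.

Checking each segment against [+labial], [-nasal], [-dorsal]: /f/ (voiceless labiodental fricative), /b/ (voiced bilabial stop), /p/ (voiceless bilabial stop), /ɸ/ (voiceless bilabial fricative) satisfy every feature; every other segment in the inventory fails at least one.

f, b, p, ɸ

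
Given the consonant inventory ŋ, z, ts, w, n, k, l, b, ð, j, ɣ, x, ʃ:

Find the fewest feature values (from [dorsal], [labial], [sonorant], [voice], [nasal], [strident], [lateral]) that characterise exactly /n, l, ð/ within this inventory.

[−strident, −labial, −dorsal]

/n, l, ð/ are all [−strident], [−labial], [−dorsal], and no other segment in the inventory matches all three values. Dropping any one of them over-generates: [−labial, −dorsal] alone would also admit /z, ts, ʃ/; [−strident, −dorsal] alone would also admit /b/; [−strident, −labial] alone would also admit /ŋ, k, j, ɣ, …/. No other combination of two listed features picks out exactly this set either, so fewer than three features will not do.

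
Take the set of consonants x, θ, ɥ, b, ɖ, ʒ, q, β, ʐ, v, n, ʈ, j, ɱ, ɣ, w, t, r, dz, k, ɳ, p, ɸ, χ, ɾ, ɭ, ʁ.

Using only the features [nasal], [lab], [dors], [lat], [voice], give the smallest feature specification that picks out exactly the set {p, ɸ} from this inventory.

/p, ɸ/ are all [−voice], [+labial], and no other segment in the inventory matches both values. Dropping any one of them over-generates: [+labial] alone would also admit /ɥ, b, β, v, …/; [−voice] alone would also admit /x, θ, q, ʈ, …/. No other single listed feature picks out exactly this set either, so fewer than two features will not do.

[−voice, +lab]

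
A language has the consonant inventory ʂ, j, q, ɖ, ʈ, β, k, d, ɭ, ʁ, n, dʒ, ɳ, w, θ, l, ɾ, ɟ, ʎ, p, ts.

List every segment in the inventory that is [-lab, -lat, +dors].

j, q, k, ʁ, ɟ

Eliminate segments failing any feature: /ʂ, ɖ, ʈ, d, n, dʒ, ɳ, θ, ɾ, ts/ are [-dorsal]; /β, w, p/ are [+labial]; /ɭ, l, ʎ/ are [+lateral]. The remaining /j, q, k, ʁ, ɟ/ satisfy [-labial], [-lateral], [+dorsal].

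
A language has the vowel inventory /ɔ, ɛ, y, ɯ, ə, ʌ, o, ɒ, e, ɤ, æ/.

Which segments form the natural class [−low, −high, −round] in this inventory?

Eliminate segments failing any feature: /ɔ, o/ are [+round]; /y, ɯ/ are [+high]; /ɒ, æ/ are [+low]. The remaining /ɛ, ə, ʌ, e, ɤ/ satisfy [−low], [−high], [−round].

ɛ, ə, ʌ, e, ɤ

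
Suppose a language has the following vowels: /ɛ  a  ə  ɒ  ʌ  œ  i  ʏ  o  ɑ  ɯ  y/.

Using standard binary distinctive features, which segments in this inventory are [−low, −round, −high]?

First, the [−low] segments are /ɛ, ə, ʌ, œ, i, ʏ, o, ɯ, y/.
Within that set, [−round] gives /ɛ, ə, ʌ, i, ɯ/.
Then [−high] leaves /ɛ, ə, ʌ/.

ɛ, ə, ʌ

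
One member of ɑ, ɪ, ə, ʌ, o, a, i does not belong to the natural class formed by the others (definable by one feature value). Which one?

o

The remaining segments after removing /o/ share [−round]; /o/ (mid back rounded tense vowel) is [+round]. For every other candidate removal, the leftover set fails to share any single feature value that the removed segment lacks.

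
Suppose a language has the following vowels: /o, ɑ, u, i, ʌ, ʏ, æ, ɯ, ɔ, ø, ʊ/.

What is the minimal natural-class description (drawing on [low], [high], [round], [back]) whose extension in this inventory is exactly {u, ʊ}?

[+high, +back, +round]

The class [+high], [+back], [+round] has exactly /u, ʊ/ as its extension in this inventory. No smaller conjunction from the listed features achieves this: [+back, +round] alone would also admit /o, ɔ/; [+high, +round] alone would also admit /ʏ/; [+high, +back] alone would also admit /ɯ/; and checking the remaining two-feature bundles turns up none with this extension.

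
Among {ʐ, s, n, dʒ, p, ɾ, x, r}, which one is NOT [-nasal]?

n

/p, x, s, ʐ, ɾ, dʒ, r/ are all [-nasal]; /n/ (alveolar nasal) is [+nasal].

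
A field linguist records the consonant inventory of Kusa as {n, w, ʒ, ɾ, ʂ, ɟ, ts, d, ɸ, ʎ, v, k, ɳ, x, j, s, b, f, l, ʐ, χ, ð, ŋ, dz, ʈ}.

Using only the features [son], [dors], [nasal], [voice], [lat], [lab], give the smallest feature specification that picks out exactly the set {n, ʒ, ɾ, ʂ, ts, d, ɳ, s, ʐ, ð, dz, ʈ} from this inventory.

[-lat, -lab, -dors]

/n, ʒ, ɾ, ʂ, ts, d, ɳ, s, ʐ, ð, dz, ʈ/ are all [-lateral], [-labial], [-dorsal], and no other segment in the inventory matches all three values. Dropping any one of them over-generates: [-labial, -dorsal] alone would also admit /l/; [-lateral, -dorsal] alone would also admit /ɸ, v, b, f/; [-lateral, -labial] alone would also admit /ɟ, k, x, j, …/. No other combination of two listed features picks out exactly this set either, so fewer than three features will not do.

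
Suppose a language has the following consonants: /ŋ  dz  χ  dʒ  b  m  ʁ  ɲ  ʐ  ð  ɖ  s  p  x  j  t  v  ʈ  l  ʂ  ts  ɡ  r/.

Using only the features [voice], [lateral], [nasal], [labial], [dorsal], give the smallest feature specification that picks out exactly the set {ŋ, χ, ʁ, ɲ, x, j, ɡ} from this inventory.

[+dorsal]

/ŋ, χ, ʁ, ɲ, x, j, ɡ/ are exactly the [+dorsal] segments in the inventory, so a single feature suffices.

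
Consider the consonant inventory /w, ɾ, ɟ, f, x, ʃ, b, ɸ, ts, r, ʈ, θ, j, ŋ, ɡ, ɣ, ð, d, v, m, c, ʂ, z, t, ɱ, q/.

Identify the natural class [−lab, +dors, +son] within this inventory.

Eliminate segments failing any feature: /w, f, b, ɸ, v, m, ɱ/ are [+labial]; /ɾ, ʃ, ts, r, ʈ, θ, ð, d, ʂ, z, t/ are [−dorsal]; /ɟ, x, ɡ, ɣ, c, q/ are [−sonorant]. The remaining /j, ŋ/ satisfy [−labial], [+dorsal], [+sonorant].

j, ŋ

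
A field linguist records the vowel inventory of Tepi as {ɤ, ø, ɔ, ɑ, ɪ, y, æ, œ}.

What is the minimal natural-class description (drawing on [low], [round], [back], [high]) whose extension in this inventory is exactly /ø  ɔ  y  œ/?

[+round]

/ø, ɔ, y, œ/ are exactly the [+round] segments in the inventory, so a single feature suffices.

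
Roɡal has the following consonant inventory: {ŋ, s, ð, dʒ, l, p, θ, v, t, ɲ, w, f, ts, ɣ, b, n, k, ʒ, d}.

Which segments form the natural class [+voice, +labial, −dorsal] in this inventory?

Eliminate segments failing any feature: /ŋ, ð, dʒ, l, ɲ, ɣ, n, ʒ, d/ are [−labial]; /s, p, θ, t, f, ts, k/ are [−voice]; /w/ is [+dorsal]. The remaining /v, b/ satisfy [+voice], [+labial], [−dorsal].

v, b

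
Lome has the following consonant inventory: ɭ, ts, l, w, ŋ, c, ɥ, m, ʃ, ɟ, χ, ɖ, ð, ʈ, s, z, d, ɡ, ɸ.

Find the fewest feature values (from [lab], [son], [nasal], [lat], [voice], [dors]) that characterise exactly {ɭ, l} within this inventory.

[+lat]

Every target segment is [+lateral] and no other inventory member is, so one feature is enough.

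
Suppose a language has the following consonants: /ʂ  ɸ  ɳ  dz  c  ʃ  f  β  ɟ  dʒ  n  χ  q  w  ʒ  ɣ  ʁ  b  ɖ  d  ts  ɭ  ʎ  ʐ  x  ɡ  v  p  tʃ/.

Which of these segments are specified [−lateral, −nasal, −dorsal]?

Eliminate segments failing any feature: /ɳ, n/ are [+nasal]; /c, ɟ, χ, q, w, ɣ, ʁ, x, ɡ/ are [+dorsal]; /ɭ, ʎ/ are [+lateral]. The remaining /ʂ, ɸ, dz, ʃ, f, β, dʒ, ʒ, b, ɖ, d, ts, ʐ, v, p, tʃ/ satisfy [−lateral], [−nasal], [−dorsal].

ʂ, ɸ, dz, ʃ, f, β, dʒ, ʒ, b, ɖ, d, ts, ʐ, v, p, tʃ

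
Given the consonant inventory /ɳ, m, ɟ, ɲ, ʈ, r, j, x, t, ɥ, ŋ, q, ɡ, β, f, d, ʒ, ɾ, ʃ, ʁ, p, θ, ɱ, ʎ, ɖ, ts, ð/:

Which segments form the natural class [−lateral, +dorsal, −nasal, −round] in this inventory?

ɟ, j, x, q, ɡ, ʁ

Checking each segment against [−lateral], [+dorsal], [−nasal], [−round]: /ɟ/ (voiced palatal stop), /j/ (palatal glide), /x/ (voiceless velar fricative), /q/ (voiceless uvular stop), /ɡ/ (voiced velar stop), /ʁ/ (voiced uvular fricative) satisfy every feature; every other segment in the inventory fails at least one.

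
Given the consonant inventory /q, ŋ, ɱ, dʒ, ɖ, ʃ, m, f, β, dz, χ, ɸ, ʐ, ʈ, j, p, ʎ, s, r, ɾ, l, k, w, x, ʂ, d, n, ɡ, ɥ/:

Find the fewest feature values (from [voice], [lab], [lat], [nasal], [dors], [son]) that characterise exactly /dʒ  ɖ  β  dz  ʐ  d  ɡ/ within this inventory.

The class [−sonorant], [+voice] has exactly /dʒ, ɖ, β, dz, ʐ, d, ɡ/ as its extension in this inventory. No smaller conjunction from the listed features achieves this: [+voice] alone would also admit /ŋ, ɱ, m, j, …/; [−sonorant] alone would also admit /q, ʃ, f, χ, …/; and checking the remaining single features turns up none with this extension.

[−son, +voice]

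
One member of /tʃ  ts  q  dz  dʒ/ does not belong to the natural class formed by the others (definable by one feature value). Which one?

q

The remaining segments after removing /q/ share [+delayed release]; /q/ (voiceless uvular stop) is [−delayed release]. For every other candidate removal, the leftover set fails to share any single feature value that the removed segment lacks.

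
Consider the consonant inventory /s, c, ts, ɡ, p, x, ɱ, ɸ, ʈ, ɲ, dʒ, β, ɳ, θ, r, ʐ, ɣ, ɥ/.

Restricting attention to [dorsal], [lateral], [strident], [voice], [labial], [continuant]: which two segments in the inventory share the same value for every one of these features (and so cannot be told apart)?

ɲ, ɡ

On the given features, /ɲ/ and /ɡ/ have an identical profile: [+dorsal], [-lateral], [-strident], [+voice], [-labial], [-continuant]. No other two segments in the inventory coincide on all 6 features. (They do differ in [sonorant], [nasal] and [back], which are not among the given features.)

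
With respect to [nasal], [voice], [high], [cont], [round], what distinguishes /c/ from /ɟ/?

[voice]

/c/ is the voiceless palatal stop and /ɟ/ is the voiced palatal stop. Both are [-nasal], [+high], [-continuant], [-round]. /c/ is [-voice] while /ɟ/ is [+voice], so the distinguishing feature is [voice].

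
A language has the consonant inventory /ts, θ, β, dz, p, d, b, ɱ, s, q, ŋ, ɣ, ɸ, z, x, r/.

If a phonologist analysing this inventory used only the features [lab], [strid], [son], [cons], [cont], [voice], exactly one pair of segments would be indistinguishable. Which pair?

On the given features, /θ/ and /x/ have an identical profile: [−labial], [−strident], [−sonorant], [+consonantal], [+continuant], [−voice]. No other two segments in the inventory coincide on all 6 features. (They do differ in [coronal] and [dorsal], which are not among the given features.)

θ, x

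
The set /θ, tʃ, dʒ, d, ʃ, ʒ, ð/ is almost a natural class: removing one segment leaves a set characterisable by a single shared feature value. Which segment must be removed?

d

[distributed] groups all but one: /ð, dʒ, ʒ, ʃ, θ, tʃ/ share [+distributed] while /d/ (voiced alveolar stop) alone is [−distributed]. Removing any other segment would not leave a single-feature class that excludes it.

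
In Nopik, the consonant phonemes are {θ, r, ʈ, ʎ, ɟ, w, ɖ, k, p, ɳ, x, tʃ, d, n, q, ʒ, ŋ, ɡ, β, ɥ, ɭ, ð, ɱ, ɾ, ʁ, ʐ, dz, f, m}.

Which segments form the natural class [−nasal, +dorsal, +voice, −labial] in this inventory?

Among the inventory, the [−nasal] segments are /θ, r, ʈ, ʎ, ɟ, w, ɖ, k, p, x, tʃ, d, q, ʒ, ɡ, β, ɥ, ɭ, ð, ɾ, ʁ, ʐ, dz, f/.
Of those, [+dorsal] gives /ʎ, ɟ, w, k, x, q, ɡ, ɥ, ʁ/.
Of those, [+voice] gives /ʎ, ɟ, w, ɡ, ɥ, ʁ/.
Within that set, [−labial] leaves /ʎ, ɟ, ɡ, ʁ/.

ʎ, ɟ, ɡ, ʁ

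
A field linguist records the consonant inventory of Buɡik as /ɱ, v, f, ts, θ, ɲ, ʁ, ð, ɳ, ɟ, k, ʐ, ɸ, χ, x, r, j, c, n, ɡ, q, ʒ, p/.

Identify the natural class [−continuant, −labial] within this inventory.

ts, ɲ, ɳ, ɟ, k, c, n, ɡ, q

Eliminate segments failing any feature: /ɱ, p/ are [+labial]; /v, f, θ, ʁ, ð, ʐ, ɸ, χ, x, r, j, ʒ/ are [+continuant]. The remaining /ts, ɲ, ɳ, ɟ, k, c, n, ɡ, q/ satisfy [−continuant], [−labial].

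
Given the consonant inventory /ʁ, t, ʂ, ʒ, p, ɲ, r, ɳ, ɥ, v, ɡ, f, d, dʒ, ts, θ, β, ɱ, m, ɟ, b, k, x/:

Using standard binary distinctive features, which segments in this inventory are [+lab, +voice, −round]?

First, the [+labial] segments are /p, ɥ, v, f, β, ɱ, m, b/.
Within that set, [+voice] gives /ɥ, v, β, ɱ, m, b/.
Within that set, [−round] leaves /v, β, ɱ, m, b/.

v, β, ɱ, m, b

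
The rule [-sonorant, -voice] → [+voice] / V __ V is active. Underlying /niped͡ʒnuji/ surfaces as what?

Only /p/ occurs between two vowels (/i/ __ /e/) and matches the structural description. It is a voiceless bilabial stop, so [-sonorant, -voice] holds; changing it to [+voice] with all other features held fixed yields /b/ (voiced bilabial stop). No other segment meets both the structural description and the environment, so the output is [nibed͡ʒnuji].

[nibed͡ʒnuji]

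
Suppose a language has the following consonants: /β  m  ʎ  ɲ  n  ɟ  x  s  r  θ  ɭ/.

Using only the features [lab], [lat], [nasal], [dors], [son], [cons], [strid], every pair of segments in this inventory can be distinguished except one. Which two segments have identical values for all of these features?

/x/ (voiceless velar fricative) and /ɟ/ (voiced palatal stop) are both [-labial], [-lateral], [-nasal], [+dorsal], [-sonorant], [+consonantal], [-strident], so none of the listed features separates them. (They do differ in [voice], [continuant] and [back], which are not among the given features.) Every other pair in the inventory differs on at least one listed feature.

x, ɟ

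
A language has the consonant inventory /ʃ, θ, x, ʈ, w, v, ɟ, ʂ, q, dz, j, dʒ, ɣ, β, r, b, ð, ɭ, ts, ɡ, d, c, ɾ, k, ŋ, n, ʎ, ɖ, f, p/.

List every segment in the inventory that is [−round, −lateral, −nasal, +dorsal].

Eliminate segments failing any feature: /ʃ, θ, ʈ, v, ʂ, dz, dʒ, β, r, b, ð, ts, d, ɾ, ɖ, f, p/ are [−dorsal]; /w/ is [+round]; /ɭ, ʎ/ are [+lateral]; /ŋ, n/ are [+nasal]. The remaining /x, ɟ, q, j, ɣ, ɡ, c, k/ satisfy [−round], [−lateral], [−nasal], [+dorsal].

x, ɟ, q, j, ɣ, ɡ, c, k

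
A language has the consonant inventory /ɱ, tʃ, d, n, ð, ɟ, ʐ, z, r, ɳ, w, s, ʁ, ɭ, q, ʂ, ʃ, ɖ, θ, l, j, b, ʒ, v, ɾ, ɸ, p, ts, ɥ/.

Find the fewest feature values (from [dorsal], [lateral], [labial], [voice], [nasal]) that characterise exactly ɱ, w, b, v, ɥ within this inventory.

The class [+voice], [+labial] has exactly /ɱ, w, b, v, ɥ/ as its extension in this inventory. No smaller conjunction from the listed features achieves this: [+labial] alone would also admit /ɸ, p/; [+voice] alone would also admit /d, n, ð, ɟ, …/; and checking the remaining single features turns up none with this extension.

[+voice, +labial]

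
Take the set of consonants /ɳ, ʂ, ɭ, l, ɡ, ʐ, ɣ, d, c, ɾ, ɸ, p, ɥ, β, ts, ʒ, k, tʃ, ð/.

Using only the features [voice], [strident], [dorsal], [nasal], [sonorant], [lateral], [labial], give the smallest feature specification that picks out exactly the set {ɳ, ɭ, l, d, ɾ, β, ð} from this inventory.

The class [+voice], [−strident], [−dorsal] has exactly /ɳ, ɭ, l, d, ɾ, β, ð/ as its extension in this inventory. No smaller conjunction from the listed features achieves this: [−strident, −dorsal] alone would also admit /ɸ, p/; [+voice, −dorsal] alone would also admit /ʐ, ʒ/; [+voice, −strident] alone would also admit /ɡ, ɣ, ɥ/; and checking the remaining two-feature bundles turns up none with this extension.

[+voice, −strident, −dorsal]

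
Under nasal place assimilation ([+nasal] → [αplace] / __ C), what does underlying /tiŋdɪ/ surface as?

The only nasal preceding a consonant is /ŋ/ before /d/. /d/ is [+coronal], so /ŋ/ → /n/, giving [tindɪ].

[tindɪ]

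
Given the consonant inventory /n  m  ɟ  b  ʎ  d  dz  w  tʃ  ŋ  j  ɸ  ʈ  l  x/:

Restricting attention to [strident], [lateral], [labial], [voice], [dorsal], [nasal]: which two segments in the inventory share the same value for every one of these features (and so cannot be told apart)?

j, ɟ

Both /j/ and /ɟ/ are [−strident], [−lateral], [−labial], [+voice], [+dorsal], [−nasal]. Since the list omits [sonorant] and [continuant] — which do distinguish the palatal glide from the voiced palatal stop — this pair collapses; all other pairs remain distinct.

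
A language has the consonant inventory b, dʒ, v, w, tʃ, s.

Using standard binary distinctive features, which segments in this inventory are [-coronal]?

b, v, w

The [-coronal] segments here are /b, v, w/; the remaining /dʒ, tʃ, s/ are [+coronal].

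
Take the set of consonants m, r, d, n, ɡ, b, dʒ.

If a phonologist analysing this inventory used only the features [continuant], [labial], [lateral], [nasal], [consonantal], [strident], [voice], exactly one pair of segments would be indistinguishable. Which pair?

On the given features, /ɡ/ and /d/ have an identical profile: [-continuant], [-labial], [-lateral], [-nasal], [+consonantal], [-strident], [+voice]. No other two segments in the inventory coincide on all 7 features. (They do differ in [coronal] and [dorsal], which are not among the given features.)

ɡ, d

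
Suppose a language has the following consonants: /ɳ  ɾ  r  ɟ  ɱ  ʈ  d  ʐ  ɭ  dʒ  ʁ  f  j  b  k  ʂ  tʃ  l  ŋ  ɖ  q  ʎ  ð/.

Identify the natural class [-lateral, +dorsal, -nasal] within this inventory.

ɟ, ʁ, j, k, q

Checking each segment against [-lateral], [+dorsal], [-nasal]: /ɟ/ (voiced palatal stop), /ʁ/ (voiced uvular fricative), /j/ (palatal glide), /k/ (voiceless velar stop), /q/ (voiceless uvular stop) satisfy every feature; every other segment in the inventory fails at least one.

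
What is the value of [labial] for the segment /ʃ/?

As the voiceless postalveolar fricative, /ʃ/ is [−labial].

[−labial]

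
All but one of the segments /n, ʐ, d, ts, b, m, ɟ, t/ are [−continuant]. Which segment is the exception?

ʐ

Every segment except /ʐ/ is [−continuant]. /ʐ/ (voiced retroflex fricative) is [+continuant], so it is the exception.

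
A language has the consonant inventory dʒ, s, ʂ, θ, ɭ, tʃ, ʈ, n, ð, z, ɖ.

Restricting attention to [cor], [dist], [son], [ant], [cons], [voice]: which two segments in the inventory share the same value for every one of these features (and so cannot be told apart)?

ʂ, ʈ

On the given features, /ʂ/ and /ʈ/ have an identical profile: [+coronal], [−distributed], [−sonorant], [−anterior], [+consonantal], [−voice]. No other two segments in the inventory coincide on all 6 features. (They do differ in [continuant] and [strident], which are not among the given features.)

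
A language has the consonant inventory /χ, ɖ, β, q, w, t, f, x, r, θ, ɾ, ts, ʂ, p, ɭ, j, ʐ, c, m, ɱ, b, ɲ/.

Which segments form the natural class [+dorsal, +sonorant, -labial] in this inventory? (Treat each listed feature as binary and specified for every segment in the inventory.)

j, ɲ

Checking each segment against [+dorsal], [+sonorant], [-labial]: /j/ (palatal glide), /ɲ/ (palatal nasal) satisfy every feature; every other segment in the inventory fails at least one.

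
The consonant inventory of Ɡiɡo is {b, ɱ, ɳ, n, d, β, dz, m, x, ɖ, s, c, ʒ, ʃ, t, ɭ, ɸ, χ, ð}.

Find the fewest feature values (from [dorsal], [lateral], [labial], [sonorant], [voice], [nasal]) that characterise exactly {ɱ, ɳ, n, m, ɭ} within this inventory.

[+sonorant]

The target set is precisely the extension of [+sonorant] in this inventory.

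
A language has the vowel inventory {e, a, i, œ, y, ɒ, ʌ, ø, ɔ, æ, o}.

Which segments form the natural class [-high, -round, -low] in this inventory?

e, ʌ

Checking each segment against [-high], [-round], [-low]: /e/ (mid front unrounded tense vowel), /ʌ/ (mid back unrounded lax vowel) satisfy every feature; every other segment in the inventory fails at least one.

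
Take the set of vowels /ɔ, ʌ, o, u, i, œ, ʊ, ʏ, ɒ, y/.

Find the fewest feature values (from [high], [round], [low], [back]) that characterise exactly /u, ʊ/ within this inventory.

/u, ʊ/ are all [+high], [+back], and no other segment in the inventory matches both values. Dropping any one of them over-generates: [+back] alone would also admit /ɔ, ʌ, o, ɒ/; [+high] alone would also admit /i, ʏ, y/. No other single listed feature picks out exactly this set either, so fewer than two features will not do.

[+high, +back]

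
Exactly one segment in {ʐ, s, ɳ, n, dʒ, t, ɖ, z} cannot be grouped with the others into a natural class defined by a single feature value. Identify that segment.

The remaining segments after removing /dʒ/ share [-distributed]; /dʒ/ (voiced postalveolar affricate) is [+distributed]. For every other candidate removal, the leftover set fails to share any single feature value that the removed segment lacks.

dʒ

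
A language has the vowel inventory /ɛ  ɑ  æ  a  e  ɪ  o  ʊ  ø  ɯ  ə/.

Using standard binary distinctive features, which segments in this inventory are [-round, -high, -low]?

The [-round] segments are /ɛ, ɑ, æ, a, e, ɪ, ɯ, ə/.
Within that set, [-high] gives /ɛ, ɑ, æ, a, e, ə/.
Of those, [-low] leaves /ɛ, e, ə/.

ɛ, e, ə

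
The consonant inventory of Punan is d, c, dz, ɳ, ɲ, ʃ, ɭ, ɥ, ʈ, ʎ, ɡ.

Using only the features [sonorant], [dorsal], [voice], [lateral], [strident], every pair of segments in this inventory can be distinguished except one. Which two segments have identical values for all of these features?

Both /ɲ/ and /ɥ/ are [+sonorant], [+dorsal], [+voice], [-lateral], [-strident]. Since the list omits [nasal], [continuant], [labial] and [round] — which do distinguish the palatal nasal from the labial-palatal glide — this pair collapses; all other pairs remain distinct.

ɲ, ɥ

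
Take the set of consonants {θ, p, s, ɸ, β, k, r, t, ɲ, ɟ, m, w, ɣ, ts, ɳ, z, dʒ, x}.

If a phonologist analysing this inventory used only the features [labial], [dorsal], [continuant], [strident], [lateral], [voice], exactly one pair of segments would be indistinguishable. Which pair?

On the given features, /ɟ/ and /ɲ/ have an identical profile: [-labial], [+dorsal], [-continuant], [-strident], [-lateral], [+voice]. No other two segments in the inventory coincide on all 6 features. (They do differ in [sonorant] and [nasal], which are not among the given features.)

ɟ, ɲ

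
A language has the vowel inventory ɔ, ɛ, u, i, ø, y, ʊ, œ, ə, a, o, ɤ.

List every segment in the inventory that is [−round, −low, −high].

ɛ, ə, ɤ

Eliminate segments failing any feature: /ɔ, u, ø, y, ʊ, œ, o/ are [+round]; /i/ is [+high]; /a/ is [+low]. The remaining /ɛ, ə, ɤ/ satisfy [−round], [−low], [−high].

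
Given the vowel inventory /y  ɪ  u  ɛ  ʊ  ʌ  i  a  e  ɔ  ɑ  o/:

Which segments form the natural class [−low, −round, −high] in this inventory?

ɛ, ʌ, e

Checking each segment against [−low], [−round], [−high]: /ɛ/ (mid front unrounded lax vowel), /ʌ/ (mid back unrounded lax vowel), /e/ (mid front unrounded tense vowel) satisfy every feature; every other segment in the inventory fails at least one.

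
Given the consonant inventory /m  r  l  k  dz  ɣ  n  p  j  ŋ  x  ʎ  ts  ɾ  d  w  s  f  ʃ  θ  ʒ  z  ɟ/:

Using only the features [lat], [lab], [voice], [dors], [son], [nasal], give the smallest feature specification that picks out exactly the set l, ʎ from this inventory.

[+lat]

Every target segment is [+lateral] and no other inventory member is, so one feature is enough.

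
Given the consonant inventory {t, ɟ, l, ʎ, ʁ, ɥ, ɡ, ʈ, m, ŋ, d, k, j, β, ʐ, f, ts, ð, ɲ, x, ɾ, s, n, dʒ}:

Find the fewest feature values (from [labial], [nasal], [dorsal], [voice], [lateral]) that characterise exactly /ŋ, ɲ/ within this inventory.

[+nasal, +dorsal]

The class [+nasal], [+dorsal] has exactly /ŋ, ɲ/ as its extension in this inventory. No smaller conjunction from the listed features achieves this: [+dorsal] alone would also admit /ɟ, ʎ, ʁ, ɥ, …/; [+nasal] alone would also admit /m, n/; and checking the remaining single features turns up none with this extension.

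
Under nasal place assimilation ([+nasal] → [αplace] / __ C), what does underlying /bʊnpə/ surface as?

/n/ sits before the [+labial] consonant /p/, so it takes on [+labial] and surfaces as /m/. The rest of the form is unaffected: [bʊmpə].

[bʊmpə]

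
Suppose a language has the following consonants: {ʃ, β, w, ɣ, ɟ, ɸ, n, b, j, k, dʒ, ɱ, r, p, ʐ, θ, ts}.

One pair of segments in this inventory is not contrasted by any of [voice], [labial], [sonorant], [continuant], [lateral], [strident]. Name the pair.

Both /j/ and /r/ are [+voice], [-labial], [+sonorant], [+continuant], [-lateral], [-strident]. Since the list omits [dorsal] — which does distinguish the palatal glide from the alveolar trill — this pair collapses; all other pairs remain distinct.

j, r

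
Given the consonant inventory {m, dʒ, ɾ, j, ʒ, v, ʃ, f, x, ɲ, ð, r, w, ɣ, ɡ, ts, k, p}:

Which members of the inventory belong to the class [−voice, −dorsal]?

Eliminate segments failing any feature: /m, dʒ, ɾ, j, ʒ, v, ɲ, ð, r, w, ɣ, ɡ/ are [+voice]; /x, k/ are [+dorsal]. The remaining /ʃ, f, ts, p/ satisfy [−voice], [−dorsal].

ʃ, f, ts, p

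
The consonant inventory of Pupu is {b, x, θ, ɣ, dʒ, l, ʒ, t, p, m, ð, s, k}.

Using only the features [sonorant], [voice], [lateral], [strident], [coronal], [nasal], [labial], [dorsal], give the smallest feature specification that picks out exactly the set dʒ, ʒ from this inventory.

[+voice, +strident]

The class [+voice], [+strident] has exactly /dʒ, ʒ/ as its extension in this inventory. No smaller conjunction from the listed features achieves this: [+strident] alone would also admit /s/; [+voice] alone would also admit /b, ɣ, l, m, …/; and checking the remaining single features turns up none with this extension.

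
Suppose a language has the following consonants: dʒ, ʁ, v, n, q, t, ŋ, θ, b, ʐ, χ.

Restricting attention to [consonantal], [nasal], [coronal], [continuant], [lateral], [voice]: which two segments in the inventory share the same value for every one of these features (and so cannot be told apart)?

On the given features, /ʁ/ and /v/ have an identical profile: [+consonantal], [-nasal], [-coronal], [+continuant], [-lateral], [+voice]. No other two segments in the inventory coincide on all 6 features. (They do differ in [labial] and [dorsal], which are not among the given features.)

ʁ, v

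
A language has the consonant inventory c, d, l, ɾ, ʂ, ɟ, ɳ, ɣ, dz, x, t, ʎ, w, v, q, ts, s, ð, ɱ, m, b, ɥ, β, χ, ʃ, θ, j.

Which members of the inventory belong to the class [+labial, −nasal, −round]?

v, b, β

The [+labial] segments are /w, v, ɱ, m, b, ɥ, β/.
Within that set, [−nasal] gives /w, v, b, ɥ, β/.
Intersecting with [−round] leaves /v, b, β/.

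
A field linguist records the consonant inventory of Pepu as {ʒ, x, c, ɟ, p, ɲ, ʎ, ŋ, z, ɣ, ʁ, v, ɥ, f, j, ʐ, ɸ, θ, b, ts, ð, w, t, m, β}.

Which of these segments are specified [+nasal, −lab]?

ɲ, ŋ

Among the inventory, the [+nasal] segments are /ɲ, ŋ, m/.
Among these, [−labial] leaves /ɲ, ŋ/.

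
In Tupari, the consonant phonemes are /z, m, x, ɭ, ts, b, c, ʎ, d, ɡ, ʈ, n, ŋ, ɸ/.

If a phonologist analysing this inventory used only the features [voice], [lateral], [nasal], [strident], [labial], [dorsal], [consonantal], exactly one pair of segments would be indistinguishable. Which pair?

Both /x/ and /c/ are [-voice], [-lateral], [-nasal], [-strident], [-labial], [+dorsal], [+consonantal]. Since the list omits [continuant] and [back] — which do distinguish the voiceless velar fricative from the voiceless palatal stop — this pair collapses; all other pairs remain distinct.

x, c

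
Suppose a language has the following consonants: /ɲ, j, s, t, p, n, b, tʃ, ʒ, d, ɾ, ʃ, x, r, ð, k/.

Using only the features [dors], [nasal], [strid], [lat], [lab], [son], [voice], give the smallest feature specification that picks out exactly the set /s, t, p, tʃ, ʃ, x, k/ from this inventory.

[−voice]

/s, t, p, tʃ, ʃ, x, k/ are exactly the [−voice] segments in the inventory, so a single feature suffices.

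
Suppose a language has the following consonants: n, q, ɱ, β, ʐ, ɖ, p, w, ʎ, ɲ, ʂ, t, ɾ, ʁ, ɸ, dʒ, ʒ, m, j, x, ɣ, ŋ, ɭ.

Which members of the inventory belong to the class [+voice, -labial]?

n, ʐ, ɖ, ʎ, ɲ, ɾ, ʁ, dʒ, ʒ, j, ɣ, ŋ, ɭ

Checking each segment against [+voice], [-labial]: /n/ (alveolar nasal), /ʐ/ (voiced retroflex fricative), /ɖ/ (voiced retroflex stop), /ʎ/ (palatal lateral approximant), /ɲ/ (palatal nasal), /ɾ/ (alveolar tap), among others, satisfy every feature; every other segment in the inventory fails at least one.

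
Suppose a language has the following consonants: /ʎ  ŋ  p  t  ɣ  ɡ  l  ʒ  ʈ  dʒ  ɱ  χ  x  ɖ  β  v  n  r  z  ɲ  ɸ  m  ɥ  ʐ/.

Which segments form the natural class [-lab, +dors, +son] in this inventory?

Eliminate segments failing any feature: /p, ɱ, β, v, ɸ, m, ɥ/ are [+labial]; /t, l, ʒ, ʈ, dʒ, ɖ, n, r, z, ʐ/ are [-dorsal]; /ɣ, ɡ, χ, x/ are [-sonorant]. The remaining /ʎ, ŋ, ɲ/ satisfy [-labial], [+dorsal], [+sonorant].

ʎ, ŋ, ɲ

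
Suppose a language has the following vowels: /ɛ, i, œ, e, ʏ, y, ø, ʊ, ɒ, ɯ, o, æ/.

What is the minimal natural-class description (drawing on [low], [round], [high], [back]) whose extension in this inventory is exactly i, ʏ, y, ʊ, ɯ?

The target set is precisely the extension of [+high] in this inventory.

[+high]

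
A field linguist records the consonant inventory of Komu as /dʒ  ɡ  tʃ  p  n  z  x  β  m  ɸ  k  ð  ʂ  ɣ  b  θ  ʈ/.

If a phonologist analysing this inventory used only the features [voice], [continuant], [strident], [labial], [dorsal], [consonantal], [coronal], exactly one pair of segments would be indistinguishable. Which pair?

m, b

Both /m/ and /b/ are [+voice], [−continuant], [−strident], [+labial], [−dorsal], [+consonantal], [−coronal]. Since the list omits [sonorant] and [nasal] — which do distinguish the bilabial nasal from the voiced bilabial stop — this pair collapses; all other pairs remain distinct.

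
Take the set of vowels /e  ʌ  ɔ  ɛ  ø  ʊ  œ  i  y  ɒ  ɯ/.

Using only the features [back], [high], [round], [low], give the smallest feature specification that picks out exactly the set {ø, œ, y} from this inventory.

[-back, +round]

The class [-back], [+round] has exactly /ø, œ, y/ as its extension in this inventory. No smaller conjunction from the listed features achieves this: [+round] alone would also admit /ɔ, ʊ, ɒ/; [-back] alone would also admit /e, ɛ, i/; and checking the remaining single features turns up none with this extension.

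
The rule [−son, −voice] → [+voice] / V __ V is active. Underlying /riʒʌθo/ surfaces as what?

[riʒʌðo]

The only segment in the rule's environment that also matches [−son, −voice] is /θ/. Applying [+voice] turns the voiceless dental fricative into /ð/ (voiced dental fricative), giving [riʒʌðo].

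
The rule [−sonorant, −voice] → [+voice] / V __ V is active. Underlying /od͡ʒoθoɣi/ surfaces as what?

Only /θ/ occurs between two vowels (/o/ __ /o/) and matches the structural description. It is a voiceless dental fricative, so [−sonorant, −voice] holds; changing it to [+voice] with all other features held fixed yields /ð/ (voiced dental fricative). No other segment meets both the structural description and the environment, so the output is [od͡ʒoðoɣi].

[od͡ʒoðoɣi]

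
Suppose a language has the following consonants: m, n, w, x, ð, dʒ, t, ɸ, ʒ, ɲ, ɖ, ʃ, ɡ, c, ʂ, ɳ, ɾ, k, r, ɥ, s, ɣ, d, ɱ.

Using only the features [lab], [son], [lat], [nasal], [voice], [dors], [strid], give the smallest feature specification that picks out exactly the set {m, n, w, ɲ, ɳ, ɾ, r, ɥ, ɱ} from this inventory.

/m, n, w, ɲ, ɳ, ɾ, r, ɥ, ɱ/ are exactly the [+sonorant] segments in the inventory, so a single feature suffices.

[+son]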